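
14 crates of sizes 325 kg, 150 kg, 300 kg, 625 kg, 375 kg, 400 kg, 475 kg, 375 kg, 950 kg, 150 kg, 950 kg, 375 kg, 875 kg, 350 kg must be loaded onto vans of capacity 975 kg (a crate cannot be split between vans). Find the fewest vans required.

8

Total = 950 + 950 + 875 + 625 + 475 + 400 + 375 + 375 + 375 + 350 + 325 + 300 + 150 + 150 = 6675 kg.
Lower bound: ⌈6675/975⌉ = 7 vans.
A packing using 8 vans:
  van 1: 950 = 950
  van 2: 950 = 950
  van 3: 875 = 875
  van 4: 625 + 350 = 975
  van 5: 475 + 400 = 875
  van 6: 375 + 375 + 150 = 900
  van 7: 375 + 325 + 150 = 850
  van 8: 300 = 300
No arrangement into 7 vans stays within capacity, so 8 is optimal.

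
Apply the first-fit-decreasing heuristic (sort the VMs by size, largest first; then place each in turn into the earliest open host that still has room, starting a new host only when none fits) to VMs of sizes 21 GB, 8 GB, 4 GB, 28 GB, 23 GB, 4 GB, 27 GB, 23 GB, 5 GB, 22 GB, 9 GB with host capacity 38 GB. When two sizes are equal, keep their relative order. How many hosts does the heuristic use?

6

Sorted descending: 28, 27, 23, 23, 22, 21, 9, 8, 5, 4, 4.
  28 → host 1 (new)  [load 28/38]
  27 → host 2 (new)  [load 27/38]
  23 → host 3 (new)  [load 23/38]
  23 → host 4 (new)  [load 23/38]
  22 → host 5 (new)  [load 22/38]
  21 → host 6 (new)  [load 21/38]
  9 → host 1  [load 37/38]
  8 → host 2  [load 35/38]
  5 → host 3  [load 28/38]
  4 → host 3  [load 32/38]
  4 → host 3  [load 36/38]
6 hosts opened.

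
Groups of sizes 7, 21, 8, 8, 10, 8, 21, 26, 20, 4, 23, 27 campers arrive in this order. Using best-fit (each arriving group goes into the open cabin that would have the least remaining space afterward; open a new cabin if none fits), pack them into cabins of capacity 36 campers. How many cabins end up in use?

7

  7 → cabin 1 (new)  [load 7/36]
  21 → cabin 1  [load 28/36]
  8 → cabin 1  [load 36/36]
  8 → cabin 2 (new)  [load 8/36]
  10 → cabin 2  [load 18/36]
  8 → cabin 2  [load 26/36]
  21 → cabin 3 (new)  [load 21/36]
  26 → cabin 4 (new)  [load 26/36]
  20 → cabin 5 (new)  [load 20/36]
  4 → cabin 2  [load 30/36]
  23 → cabin 6 (new)  [load 23/36]
  27 → cabin 7 (new)  [load 27/36]
7 cabins opened.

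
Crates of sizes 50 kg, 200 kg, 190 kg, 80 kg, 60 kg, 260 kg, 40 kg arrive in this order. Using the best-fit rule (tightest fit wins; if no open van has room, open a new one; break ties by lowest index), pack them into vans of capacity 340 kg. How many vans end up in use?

  50 → van 1 (new)  [load 50/340]
  200 → van 1  [load 250/340]
  190 → van 2 (new)  [load 190/340]
  80 → van 1  [load 330/340]
  60 → van 2  [load 250/340]
  260 → van 3 (new)  [load 260/340]
  40 → van 3  [load 300/340]
3 vans opened.

3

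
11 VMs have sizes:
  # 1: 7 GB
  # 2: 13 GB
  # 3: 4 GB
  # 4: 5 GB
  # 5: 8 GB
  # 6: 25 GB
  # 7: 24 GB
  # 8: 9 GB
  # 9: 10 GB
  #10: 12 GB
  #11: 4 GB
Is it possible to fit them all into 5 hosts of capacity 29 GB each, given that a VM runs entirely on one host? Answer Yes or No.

A valid assignment using 5 hosts:
  host 1: 25 + 4 = 29
  host 2: 24 + 5 = 29
  host 3: 13 + 12 + 4 = 29
  host 4: 10 + 9 + 8 = 27
  host 5: 7 = 7
Every load is within 29 GB, so 5 hosts suffice.

Yes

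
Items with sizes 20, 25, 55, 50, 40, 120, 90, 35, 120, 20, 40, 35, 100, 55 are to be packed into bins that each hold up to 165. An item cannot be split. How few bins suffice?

Total = 120 + 120 + 100 + 90 + 55 + 55 + 50 + 40 + 40 + 35 + 35 + 25 + 20 + 20 = 805.
Lower bound: ⌈805/165⌉ = 5 bins.
A packing using 5 bins:
  bin 1: 120 + 40 = 160
  bin 2: 120 + 40 = 160
  bin 3: 100 + 55 = 155
  bin 4: 90 + 55 + 20 = 165
  bin 5: 50 + 35 + 35 + 25 + 20 = 165
This matches the lower bound, so 5 is optimal.

5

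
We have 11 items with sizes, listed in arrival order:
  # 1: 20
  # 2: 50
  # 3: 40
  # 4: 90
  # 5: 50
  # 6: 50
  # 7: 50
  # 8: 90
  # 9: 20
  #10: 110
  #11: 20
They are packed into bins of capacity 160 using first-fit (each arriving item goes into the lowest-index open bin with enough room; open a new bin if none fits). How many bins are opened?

4

  20 → bin 1 (new)  [load 20/160]
  50 → bin 1  [load 70/160]
  40 → bin 1  [load 110/160]
  90 → bin 2 (new)  [load 90/160]
  50 → bin 1  [load 160/160]
  50 → bin 2  [load 140/160]
  50 → bin 3 (new)  [load 50/160]
  90 → bin 3  [load 140/160]
  20 → bin 2  [load 160/160]
  110 → bin 4 (new)  [load 110/160]
  20 → bin 3  [load 160/160]
4 bins opened.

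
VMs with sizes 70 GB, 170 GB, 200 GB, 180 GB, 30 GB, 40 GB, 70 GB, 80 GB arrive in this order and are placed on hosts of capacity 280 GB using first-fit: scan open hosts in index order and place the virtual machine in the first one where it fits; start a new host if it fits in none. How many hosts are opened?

  70 → host 1 (new)  [load 70/280]
  170 → host 1  [load 240/280]
  200 → host 2 (new)  [load 200/280]
  180 → host 3 (new)  [load 180/280]
  30 → host 1  [load 270/280]
  40 → host 2  [load 240/280]
  70 → host 3  [load 250/280]
  80 → host 4 (new)  [load 80/280]
4 hosts opened.

4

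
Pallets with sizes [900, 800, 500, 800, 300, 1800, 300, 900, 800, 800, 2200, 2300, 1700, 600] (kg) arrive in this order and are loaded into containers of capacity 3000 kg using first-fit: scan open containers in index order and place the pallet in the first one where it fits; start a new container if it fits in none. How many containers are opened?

  900 → container 1 (new)  [load 900/3000]
  800 → container 1  [load 1700/3000]
  500 → container 1  [load 2200/3000]
  800 → container 1  [load 3000/3000]
  300 → container 2 (new)  [load 300/3000]
  1800 → container 2  [load 2100/3000]
  300 → container 2  [load 2400/3000]
  900 → container 3 (new)  [load 900/3000]
  800 → container 3  [load 1700/3000]
  800 → container 3  [load 2500/3000]
  2200 → container 4 (new)  [load 2200/3000]
  2300 → container 5 (new)  [load 2300/3000]
  1700 → container 6 (new)  [load 1700/3000]
  600 → container 2  [load 3000/3000]
6 containers opened.

6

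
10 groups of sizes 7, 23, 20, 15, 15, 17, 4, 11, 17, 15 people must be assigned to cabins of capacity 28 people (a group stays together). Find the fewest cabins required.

7

Total = 23 + 20 + 17 + 17 + 15 + 15 + 15 + 11 + 7 + 4 = 144 people.
Lower bound: ⌈144/28⌉ = 6 cabins.
Also, 7 groups each exceed 14 people, and no two of those can share a cabin, so at least 7 cabins are needed.
A packing using 7 cabins:
  cabin 1: 23 + 4 = 27
  cabin 2: 20 + 7 = 27
  cabin 3: 17 + 11 = 28
  cabin 4: 17 = 17
  cabin 5: 15 = 15
  cabin 6: 15 = 15
  cabin 7: 15 = 15
This matches the lower bound, so 7 is optimal.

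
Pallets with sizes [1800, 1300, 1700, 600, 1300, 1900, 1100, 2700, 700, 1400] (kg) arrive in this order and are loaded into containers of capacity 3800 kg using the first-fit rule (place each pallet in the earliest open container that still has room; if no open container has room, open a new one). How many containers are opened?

5

  1800 → container 1 (new)  [load 1800/3800]
  1300 → container 1  [load 3100/3800]
  1700 → container 2 (new)  [load 1700/3800]
  600 → container 1  [load 3700/3800]
  1300 → container 2  [load 3000/3800]
  1900 → container 3 (new)  [load 1900/3800]
  1100 → container 3  [load 3000/3800]
  2700 → container 4 (new)  [load 2700/3800]
  700 → container 2  [load 3700/3800]
  1400 → container 5 (new)  [load 1400/3800]
5 containers opened.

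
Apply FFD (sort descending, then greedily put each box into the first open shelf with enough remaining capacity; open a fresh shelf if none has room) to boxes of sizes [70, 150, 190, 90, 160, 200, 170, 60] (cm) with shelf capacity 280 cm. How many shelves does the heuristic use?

Sorted descending: 200, 190, 170, 160, 150, 90, 70, 60.
  200 → shelf 1 (new)  [load 200/280]
  190 → shelf 2 (new)  [load 190/280]
  170 → shelf 3 (new)  [load 170/280]
  160 → shelf 4 (new)  [load 160/280]
  150 → shelf 5 (new)  [load 150/280]
  90 → shelf 2  [load 280/280]
  70 → shelf 1  [load 270/280]
  60 → shelf 3  [load 230/280]
5 shelves opened.

5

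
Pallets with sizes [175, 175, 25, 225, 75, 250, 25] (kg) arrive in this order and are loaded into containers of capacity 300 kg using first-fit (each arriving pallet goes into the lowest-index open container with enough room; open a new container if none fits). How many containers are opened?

  175 → container 1 (new)  [load 175/300]
  175 → container 2 (new)  [load 175/300]
  25 → container 1  [load 200/300]
  225 → container 3 (new)  [load 225/300]
  75 → container 1  [load 275/300]
  250 → container 4 (new)  [load 250/300]
  25 → container 1  [load 300/300]
4 containers opened.

4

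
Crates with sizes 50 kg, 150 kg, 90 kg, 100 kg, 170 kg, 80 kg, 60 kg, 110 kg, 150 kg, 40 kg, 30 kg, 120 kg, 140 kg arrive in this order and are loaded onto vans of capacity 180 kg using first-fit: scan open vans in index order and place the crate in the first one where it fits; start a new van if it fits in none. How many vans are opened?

  50 → van 1 (new)  [load 50/180]
  150 → van 2 (new)  [load 150/180]
  90 → van 1  [load 140/180]
  100 → van 3 (new)  [load 100/180]
  170 → van 4 (new)  [load 170/180]
  80 → van 3  [load 180/180]
  60 → van 5 (new)  [load 60/180]
  110 → van 5  [load 170/180]
  150 → van 6 (new)  [load 150/180]
  40 → van 1  [load 180/180]
  30 → van 2  [load 180/180]
  120 → van 7 (new)  [load 120/180]
  140 → van 8 (new)  [load 140/180]
8 vans opened.

8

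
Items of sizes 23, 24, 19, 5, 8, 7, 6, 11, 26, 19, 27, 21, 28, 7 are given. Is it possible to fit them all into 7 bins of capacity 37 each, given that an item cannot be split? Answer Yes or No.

No

Total = 231; ⌈231/37⌉ = 7.
8 items each exceed half the capacity and cannot share a bin, forcing at least 8 bins.
At least 8 bins are required, but only 7 are allowed.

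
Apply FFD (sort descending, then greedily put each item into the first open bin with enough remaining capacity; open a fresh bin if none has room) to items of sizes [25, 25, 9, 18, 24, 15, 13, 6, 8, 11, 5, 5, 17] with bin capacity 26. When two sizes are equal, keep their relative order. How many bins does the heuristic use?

8

Sorted descending: 25, 25, 24, 18, 17, 15, 13, 11, 9, 8, 6, 5, 5.
  25 → bin 1 (new)  [load 25/26]
  25 → bin 2 (new)  [load 25/26]
  24 → bin 3 (new)  [load 24/26]
  18 → bin 4 (new)  [load 18/26]
  17 → bin 5 (new)  [load 17/26]
  15 → bin 6 (new)  [load 15/26]
  13 → bin 7 (new)  [load 13/26]
  11 → bin 6  [load 26/26]
  9 → bin 5  [load 26/26]
  8 → bin 4  [load 26/26]
  6 → bin 7  [load 19/26]
  5 → bin 7  [load 24/26]
  5 → bin 8 (new)  [load 5/26]
8 bins opened.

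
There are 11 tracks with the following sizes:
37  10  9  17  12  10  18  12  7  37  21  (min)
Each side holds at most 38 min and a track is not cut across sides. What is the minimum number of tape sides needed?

Total = 37 + 37 + 21 + 18 + 17 + 12 + 12 + 10 + 10 + 9 + 7 = 190 min.
Lower bound: ⌈190/38⌉ = 5 tape sides.
A packing using 6 tape sides:
  side 1: 37 = 37
  side 2: 37 = 37
  side 3: 21 + 17 = 38
  side 4: 18 + 12 + 7 = 37
  side 5: 12 + 10 + 10 = 32
  side 6: 9 = 9
No arrangement into 5 tape sides stays within capacity, so 6 is optimal.

6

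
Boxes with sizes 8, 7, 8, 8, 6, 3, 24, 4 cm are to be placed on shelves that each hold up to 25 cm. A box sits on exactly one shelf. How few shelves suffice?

3

Total = 24 + 8 + 8 + 8 + 7 + 6 + 4 + 3 = 68 cm.
Lower bound: ⌈68/25⌉ = 3 shelves.
A packing using 3 shelves:
  shelf 1: 24 = 24
  shelf 2: 8 + 8 + 8 = 24
  shelf 3: 7 + 6 + 4 + 3 = 20
This matches the lower bound, so 3 is optimal.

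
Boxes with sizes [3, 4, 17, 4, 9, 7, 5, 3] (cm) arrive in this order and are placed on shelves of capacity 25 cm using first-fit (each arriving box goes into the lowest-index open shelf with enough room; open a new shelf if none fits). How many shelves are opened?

  3 → shelf 1 (new)  [load 3/25]
  4 → shelf 1  [load 7/25]
  17 → shelf 1  [load 24/25]
  4 → shelf 2 (new)  [load 4/25]
  9 → shelf 2  [load 13/25]
  7 → shelf 2  [load 20/25]
  5 → shelf 2  [load 25/25]
  3 → shelf 3 (new)  [load 3/25]
3 shelves opened.

3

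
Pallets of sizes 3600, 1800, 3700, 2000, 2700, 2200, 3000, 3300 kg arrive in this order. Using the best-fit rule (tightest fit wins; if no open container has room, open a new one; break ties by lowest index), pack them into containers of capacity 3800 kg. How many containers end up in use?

  3600 → container 1 (new)  [load 3600/3800]
  1800 → container 2 (new)  [load 1800/3800]
  3700 → container 3 (new)  [load 3700/3800]
  2000 → container 2  [load 3800/3800]
  2700 → container 4 (new)  [load 2700/3800]
  2200 → container 5 (new)  [load 2200/3800]
  3000 → container 6 (new)  [load 3000/3800]
  3300 → container 7 (new)  [load 3300/3800]
7 containers opened.

7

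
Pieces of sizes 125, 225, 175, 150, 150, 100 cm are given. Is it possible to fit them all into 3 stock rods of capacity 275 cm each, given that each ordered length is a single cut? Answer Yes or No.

No

Total = 925 cm; ⌈925/275⌉ = 4.
At least 4 stock rods are required, but only 3 are allowed.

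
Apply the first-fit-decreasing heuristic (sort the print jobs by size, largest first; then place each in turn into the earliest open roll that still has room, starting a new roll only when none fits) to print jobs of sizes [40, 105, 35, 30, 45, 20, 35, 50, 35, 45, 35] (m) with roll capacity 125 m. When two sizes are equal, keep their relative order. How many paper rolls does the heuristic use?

4

Sorted descending: 105, 50, 45, 45, 40, 35, 35, 35, 35, 30, 20.
  105 → roll 1 (new)  [load 105/125]
  50 → roll 2 (new)  [load 50/125]
  45 → roll 2  [load 95/125]
  45 → roll 3 (new)  [load 45/125]
  40 → roll 3  [load 85/125]
  35 → roll 3  [load 120/125]
  35 → roll 4 (new)  [load 35/125]
  35 → roll 4  [load 70/125]
  35 → roll 4  [load 105/125]
  30 → roll 2  [load 125/125]
  20 → roll 1  [load 125/125]
4 paper rolls opened.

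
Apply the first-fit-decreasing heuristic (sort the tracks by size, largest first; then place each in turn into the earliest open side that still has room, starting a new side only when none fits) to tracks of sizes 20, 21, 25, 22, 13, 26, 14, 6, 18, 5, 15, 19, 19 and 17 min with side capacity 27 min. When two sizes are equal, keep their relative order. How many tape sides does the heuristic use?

Sorted descending: 26, 25, 22, 21, 20, 19, 19, 18, 17, 15, 14, 13, 6, 5.
  26 → side 1 (new)  [load 26/27]
  25 → side 2 (new)  [load 25/27]
  22 → side 3 (new)  [load 22/27]
  21 → side 4 (new)  [load 21/27]
  20 → side 5 (new)  [load 20/27]
  19 → side 6 (new)  [load 19/27]
  19 → side 7 (new)  [load 19/27]
  18 → side 8 (new)  [load 18/27]
  17 → side 9 (new)  [load 17/27]
  15 → side 10 (new)  [load 15/27]
  14 → side 11 (new)  [load 14/27]
  13 → side 11  [load 27/27]
  6 → side 4  [load 27/27]
  5 → side 3  [load 27/27]
11 tape sides opened.

11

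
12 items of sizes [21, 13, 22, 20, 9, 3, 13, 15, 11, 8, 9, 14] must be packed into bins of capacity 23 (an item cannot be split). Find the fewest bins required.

8

Total = 22 + 21 + 20 + 15 + 14 + 13 + 13 + 11 + 9 + 9 + 8 + 3 = 158.
Lower bound: ⌈158/23⌉ = 7 bins.
A packing using 8 bins:
  bin 1: 22 = 22
  bin 2: 21 = 21
  bin 3: 20 + 3 = 23
  bin 4: 15 + 8 = 23
  bin 5: 14 + 9 = 23
  bin 6: 13 + 9 = 22
  bin 7: 13 = 13
  bin 8: 11 = 11
No arrangement into 7 bins stays within capacity, so 8 is optimal.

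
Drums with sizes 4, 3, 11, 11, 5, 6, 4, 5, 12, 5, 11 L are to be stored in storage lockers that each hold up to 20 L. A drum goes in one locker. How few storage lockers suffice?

4

Total = 12 + 11 + 11 + 11 + 6 + 5 + 5 + 5 + 4 + 4 + 3 = 77 L.
Lower bound: ⌈77/20⌉ = 4 storage lockers.
A packing using 4 storage lockers:
  locker 1: 12 + 6 = 18
  locker 2: 11 + 5 + 4 = 20
  locker 3: 11 + 5 + 4 = 20
  locker 4: 11 + 5 + 3 = 19
This matches the lower bound, so 4 is optimal.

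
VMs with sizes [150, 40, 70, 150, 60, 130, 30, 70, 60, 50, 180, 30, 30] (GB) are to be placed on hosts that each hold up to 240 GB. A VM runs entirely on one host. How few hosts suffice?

Total = 180 + 150 + 150 + 130 + 70 + 70 + 60 + 60 + 50 + 40 + 30 + 30 + 30 = 1050 GB.
Lower bound: ⌈1050/240⌉ = 5 hosts.
A packing using 5 hosts:
  host 1: 180 + 60 = 240
  host 2: 150 + 70 = 220
  host 3: 150 + 70 = 220
  host 4: 130 + 60 + 50 = 240
  host 5: 40 + 30 + 30 + 30 = 130
This matches the lower bound, so 5 is optimal.

5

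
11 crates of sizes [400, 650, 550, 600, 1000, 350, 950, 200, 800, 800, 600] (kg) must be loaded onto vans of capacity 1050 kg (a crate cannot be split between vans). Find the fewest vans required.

Total = 1000 + 950 + 800 + 800 + 650 + 600 + 600 + 550 + 400 + 350 + 200 = 6900 kg.
Lower bound: ⌈6900/1050⌉ = 7 vans.
Also, 8 crates each exceed 525 kg, and no two of those can share a van, so at least 8 vans are needed.
A packing using 8 vans:
  van 1: 1000 = 1000
  van 2: 950 = 950
  van 3: 800 + 200 = 1000
  van 4: 800 = 800
  van 5: 650 + 400 = 1050
  van 6: 600 + 350 = 950
  van 7: 600 = 600
  van 8: 550 = 550
This matches the lower bound, so 8 is optimal.

8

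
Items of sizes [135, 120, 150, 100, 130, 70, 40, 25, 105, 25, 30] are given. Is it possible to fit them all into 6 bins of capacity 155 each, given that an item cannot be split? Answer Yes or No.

No

Total = 930; ⌈930/155⌉ = 6.
The bound of 6 does not rule out 6, but exhaustive search shows no assignment into 6 bins of capacity 155 exists — the minimum is 7.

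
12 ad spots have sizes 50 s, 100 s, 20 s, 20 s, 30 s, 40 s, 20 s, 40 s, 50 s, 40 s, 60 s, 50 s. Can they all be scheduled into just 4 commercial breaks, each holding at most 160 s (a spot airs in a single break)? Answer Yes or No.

A valid assignment using 4 commercial breaks:
  break 1: 100 + 60 = 160
  break 2: 50 + 50 + 50 = 150
  break 3: 40 + 40 + 40 + 30 = 150
  break 4: 20 + 20 + 20 = 60
Every load is within 160 s, so 4 commercial breaks suffice.

Yes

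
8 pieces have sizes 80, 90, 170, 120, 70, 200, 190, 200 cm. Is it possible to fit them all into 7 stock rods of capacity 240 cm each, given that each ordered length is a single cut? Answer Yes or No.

Yes

A valid assignment using 6 stock rods:
  stock rod 1: 200 = 200
  stock rod 2: 200 = 200
  stock rod 3: 190 = 190
  stock rod 4: 170 + 70 = 240
  stock rod 5: 120 + 90 = 210
  stock rod 6: 80 = 80
That uses only 6 ≤ 7, so 7 stock rods are enough.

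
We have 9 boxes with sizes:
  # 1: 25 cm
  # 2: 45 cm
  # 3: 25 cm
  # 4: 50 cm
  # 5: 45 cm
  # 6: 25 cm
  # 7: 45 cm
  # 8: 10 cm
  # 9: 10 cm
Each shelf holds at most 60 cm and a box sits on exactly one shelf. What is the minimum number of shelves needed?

6

Total = 50 + 45 + 45 + 45 + 25 + 25 + 25 + 10 + 10 = 280 cm.
Lower bound: ⌈280/60⌉ = 5 shelves.
A packing using 6 shelves:
  shelf 1: 50 + 10 = 60
  shelf 2: 45 + 10 = 55
  shelf 3: 45 = 45
  shelf 4: 45 = 45
  shelf 5: 25 + 25 = 50
  shelf 6: 25 = 25
No arrangement into 5 shelves stays within capacity, so 6 is optimal.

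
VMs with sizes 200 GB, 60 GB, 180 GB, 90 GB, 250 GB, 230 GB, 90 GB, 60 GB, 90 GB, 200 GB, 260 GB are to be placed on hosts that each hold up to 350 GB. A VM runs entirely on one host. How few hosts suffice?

Total = 260 + 250 + 230 + 200 + 200 + 180 + 90 + 90 + 90 + 60 + 60 = 1710 GB.
Lower bound: ⌈1710/350⌉ = 5 hosts.
Also, 6 VMs each exceed 175 GB, and no two of those can share a host, so at least 6 hosts are needed.
A packing using 6 hosts:
  host 1: 260 + 90 = 350
  host 2: 250 + 90 = 340
  host 3: 230 + 90 = 320
  host 4: 200 + 60 + 60 = 320
  host 5: 200 = 200
  host 6: 180 = 180
This matches the lower bound, so 6 is optimal.

6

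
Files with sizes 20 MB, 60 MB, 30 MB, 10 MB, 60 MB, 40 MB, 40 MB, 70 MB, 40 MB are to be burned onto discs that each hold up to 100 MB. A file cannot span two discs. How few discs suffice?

4

Total = 70 + 60 + 60 + 40 + 40 + 40 + 30 + 20 + 10 = 370 MB.
Lower bound: ⌈370/100⌉ = 4 discs.
A packing using 4 discs:
  disc 1: 70 + 30 = 100
  disc 2: 60 + 40 = 100
  disc 3: 60 + 40 = 100
  disc 4: 40 + 20 + 10 = 70
This matches the lower bound, so 4 is optimal.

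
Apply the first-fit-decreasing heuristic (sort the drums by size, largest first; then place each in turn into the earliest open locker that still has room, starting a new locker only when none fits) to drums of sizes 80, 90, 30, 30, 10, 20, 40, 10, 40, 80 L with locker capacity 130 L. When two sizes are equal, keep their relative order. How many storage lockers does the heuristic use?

4

Sorted descending: 90, 80, 80, 40, 40, 30, 30, 20, 10, 10.
  90 → locker 1 (new)  [load 90/130]
  80 → locker 2 (new)  [load 80/130]
  80 → locker 3 (new)  [load 80/130]
  40 → locker 1  [load 130/130]
  40 → locker 2  [load 120/130]
  30 → locker 3  [load 110/130]
  30 → locker 4 (new)  [load 30/130]
  20 → locker 3  [load 130/130]
  10 → locker 2  [load 130/130]
  10 → locker 4  [load 40/130]
4 storage lockers opened.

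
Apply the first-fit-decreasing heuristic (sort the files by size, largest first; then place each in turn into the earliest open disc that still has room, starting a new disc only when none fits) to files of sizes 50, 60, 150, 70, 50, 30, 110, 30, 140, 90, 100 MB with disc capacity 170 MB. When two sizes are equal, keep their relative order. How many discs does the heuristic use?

6

Sorted descending: 150, 140, 110, 100, 90, 70, 60, 50, 50, 30, 30.
  150 → disc 1 (new)  [load 150/170]
  140 → disc 2 (new)  [load 140/170]
  110 → disc 3 (new)  [load 110/170]
  100 → disc 4 (new)  [load 100/170]
  90 → disc 5 (new)  [load 90/170]
  70 → disc 4  [load 170/170]
  60 → disc 3  [load 170/170]
  50 → disc 5  [load 140/170]
  50 → disc 6 (new)  [load 50/170]
  30 → disc 2  [load 170/170]
  30 → disc 5  [load 170/170]
6 discs opened.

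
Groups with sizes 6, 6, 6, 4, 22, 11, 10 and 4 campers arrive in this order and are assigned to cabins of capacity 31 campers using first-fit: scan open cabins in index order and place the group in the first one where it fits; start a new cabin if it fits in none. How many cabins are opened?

3

  6 → cabin 1 (new)  [load 6/31]
  6 → cabin 1  [load 12/31]
  6 → cabin 1  [load 18/31]
  4 → cabin 1  [load 22/31]
  22 → cabin 2 (new)  [load 22/31]
  11 → cabin 3 (new)  [load 11/31]
  10 → cabin 3  [load 21/31]
  4 → cabin 1  [load 26/31]
3 cabins opened.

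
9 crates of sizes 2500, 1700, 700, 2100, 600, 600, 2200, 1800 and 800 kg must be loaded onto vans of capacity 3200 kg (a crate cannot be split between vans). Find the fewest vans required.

Total = 2500 + 2200 + 2100 + 1800 + 1700 + 800 + 700 + 600 + 600 = 13000 kg.
Lower bound: ⌈13000/3200⌉ = 5 vans.
A packing using 5 vans:
  van 1: 2500 + 700 = 3200
  van 2: 2200 + 800 = 3000
  van 3: 2100 + 600 = 2700
  van 4: 1800 + 600 = 2400
  van 5: 1700 = 1700
This matches the lower bound, so 5 is optimal.

5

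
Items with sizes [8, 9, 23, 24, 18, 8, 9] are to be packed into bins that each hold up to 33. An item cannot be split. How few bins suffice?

4

Total = 24 + 23 + 18 + 9 + 9 + 8 + 8 = 99.
Lower bound: ⌈99/33⌉ = 3 bins.
A packing using 4 bins:
  bin 1: 24 + 9 = 33
  bin 2: 23 + 9 = 32
  bin 3: 18 + 8 = 26
  bin 4: 8 = 8
No arrangement into 3 bins stays within capacity, so 4 is optimal.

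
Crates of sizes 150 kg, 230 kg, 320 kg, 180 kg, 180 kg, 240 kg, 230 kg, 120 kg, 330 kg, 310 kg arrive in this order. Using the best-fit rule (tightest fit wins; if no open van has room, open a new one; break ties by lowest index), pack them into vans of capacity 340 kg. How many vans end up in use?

8

  150 → van 1 (new)  [load 150/340]
  230 → van 2 (new)  [load 230/340]
  320 → van 3 (new)  [load 320/340]
  180 → van 1  [load 330/340]
  180 → van 4 (new)  [load 180/340]
  240 → van 5 (new)  [load 240/340]
  230 → van 6 (new)  [load 230/340]
  120 → van 4  [load 300/340]
  330 → van 7 (new)  [load 330/340]
  310 → van 8 (new)  [load 310/340]
8 vans opened.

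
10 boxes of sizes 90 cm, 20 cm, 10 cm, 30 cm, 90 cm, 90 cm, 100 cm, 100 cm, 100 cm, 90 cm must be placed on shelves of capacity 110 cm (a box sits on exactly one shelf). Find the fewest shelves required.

Total = 100 + 100 + 100 + 90 + 90 + 90 + 90 + 30 + 20 + 10 = 720 cm.
Lower bound: ⌈720/110⌉ = 7 shelves.
A packing using 8 shelves:
  shelf 1: 100 + 10 = 110
  shelf 2: 100 = 100
  shelf 3: 100 = 100
  shelf 4: 90 + 20 = 110
  shelf 5: 90 = 90
  shelf 6: 90 = 90
  shelf 7: 90 = 90
  shelf 8: 30 = 30
No arrangement into 7 shelves stays within capacity, so 8 is optimal.

8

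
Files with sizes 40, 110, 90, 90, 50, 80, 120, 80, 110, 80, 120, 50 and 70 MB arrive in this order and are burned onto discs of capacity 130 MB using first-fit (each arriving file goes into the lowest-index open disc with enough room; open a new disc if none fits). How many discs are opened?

10

  40 → disc 1 (new)  [load 40/130]
  110 → disc 2 (new)  [load 110/130]
  90 → disc 1  [load 130/130]
  90 → disc 3 (new)  [load 90/130]
  50 → disc 4 (new)  [load 50/130]
  80 → disc 4  [load 130/130]
  120 → disc 5 (new)  [load 120/130]
  80 → disc 6 (new)  [load 80/130]
  110 → disc 7 (new)  [load 110/130]
  80 → disc 8 (new)  [load 80/130]
  120 → disc 9 (new)  [load 120/130]
  50 → disc 6  [load 130/130]
  70 → disc 10 (new)  [load 70/130]
10 discs opened.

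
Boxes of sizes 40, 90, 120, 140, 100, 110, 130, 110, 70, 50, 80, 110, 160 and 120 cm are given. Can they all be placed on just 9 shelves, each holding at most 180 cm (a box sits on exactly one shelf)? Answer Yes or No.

Total = 1430 cm; ⌈1430/180⌉ = 8.
9 boxes each exceed half the capacity and cannot share a shelf, forcing at least 9 shelves.
The bound of 9 does not rule out 9, but exhaustive search shows no assignment into 9 shelves of capacity 180 cm exists — the minimum is 10.

No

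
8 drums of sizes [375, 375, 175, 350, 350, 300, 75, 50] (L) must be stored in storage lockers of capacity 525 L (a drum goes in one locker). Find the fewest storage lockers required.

Total = 375 + 375 + 350 + 350 + 300 + 175 + 75 + 50 = 2050 L.
Lower bound: ⌈2050/525⌉ = 4 storage lockers.
Also, 5 drums each exceed 525/2 L, and no two of those can share a locker, so at least 5 storage lockers are needed.
A packing using 5 storage lockers:
  locker 1: 375 + 75 + 50 = 500
  locker 2: 375 = 375
  locker 3: 350 + 175 = 525
  locker 4: 350 = 350
  locker 5: 300 = 300
This matches the lower bound, so 5 is optimal.

5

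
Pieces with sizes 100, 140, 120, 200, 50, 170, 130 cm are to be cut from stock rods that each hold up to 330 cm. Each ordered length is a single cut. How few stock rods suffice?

3

Total = 200 + 170 + 140 + 130 + 120 + 100 + 50 = 910 cm.
Lower bound: ⌈910/330⌉ = 3 stock rods.
A packing using 3 stock rods:
  stock rod 1: 200 + 130 = 330
  stock rod 2: 170 + 140 = 310
  stock rod 3: 120 + 100 + 50 = 270
This matches the lower bound, so 3 is optimal.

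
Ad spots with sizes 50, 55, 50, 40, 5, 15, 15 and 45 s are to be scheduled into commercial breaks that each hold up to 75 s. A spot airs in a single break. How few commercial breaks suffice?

Total = 55 + 50 + 50 + 45 + 40 + 15 + 15 + 5 = 275 s.
Lower bound: ⌈275/75⌉ = 4 commercial breaks.
Also, 5 ad spots each exceed 75/2 s, and no two of those can share a break, so at least 5 commercial breaks are needed.
A packing using 5 commercial breaks:
  break 1: 55 + 15 + 5 = 75
  break 2: 50 + 15 = 65
  break 3: 50 = 50
  break 4: 45 = 45
  break 5: 40 = 40
This matches the lower bound, so 5 is optimal.

5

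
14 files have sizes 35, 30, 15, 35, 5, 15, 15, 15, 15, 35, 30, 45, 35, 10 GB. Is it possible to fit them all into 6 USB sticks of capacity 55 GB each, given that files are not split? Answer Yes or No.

Total = 335 GB; ⌈335/55⌉ = 7.
At least 7 USB sticks are required, but only 6 are allowed.

No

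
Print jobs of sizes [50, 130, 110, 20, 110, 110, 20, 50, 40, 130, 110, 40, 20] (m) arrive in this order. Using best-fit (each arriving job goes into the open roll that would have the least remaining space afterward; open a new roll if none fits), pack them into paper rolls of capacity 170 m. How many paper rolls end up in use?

6

  50 → roll 1 (new)  [load 50/170]
  130 → roll 2 (new)  [load 130/170]
  110 → roll 1  [load 160/170]
  20 → roll 2  [load 150/170]
  110 → roll 3 (new)  [load 110/170]
  110 → roll 4 (new)  [load 110/170]
  20 → roll 2  [load 170/170]
  50 → roll 3  [load 160/170]
  40 → roll 4  [load 150/170]
  130 → roll 5 (new)  [load 130/170]
  110 → roll 6 (new)  [load 110/170]
  40 → roll 5  [load 170/170]
  20 → roll 4  [load 170/170]
6 paper rolls opened.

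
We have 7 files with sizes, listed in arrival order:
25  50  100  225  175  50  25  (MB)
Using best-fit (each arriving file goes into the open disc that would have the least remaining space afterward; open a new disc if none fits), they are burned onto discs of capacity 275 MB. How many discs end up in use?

3

  25 → disc 1 (new)  [load 25/275]
  50 → disc 1  [load 75/275]
  100 → disc 1  [load 175/275]
  225 → disc 2 (new)  [load 225/275]
  175 → disc 3 (new)  [load 175/275]
  50 → disc 2  [load 275/275]
  25 → disc 1  [load 200/275]
3 discs opened.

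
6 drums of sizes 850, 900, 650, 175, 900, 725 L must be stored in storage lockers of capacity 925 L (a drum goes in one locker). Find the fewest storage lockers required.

Total = 900 + 900 + 850 + 725 + 650 + 175 = 4200 L.
Lower bound: ⌈4200/925⌉ = 5 storage lockers.
A packing using 5 storage lockers:
  locker 1: 900 = 900
  locker 2: 900 = 900
  locker 3: 850 = 850
  locker 4: 725 + 175 = 900
  locker 5: 650 = 650
This matches the lower bound, so 5 is optimal.

5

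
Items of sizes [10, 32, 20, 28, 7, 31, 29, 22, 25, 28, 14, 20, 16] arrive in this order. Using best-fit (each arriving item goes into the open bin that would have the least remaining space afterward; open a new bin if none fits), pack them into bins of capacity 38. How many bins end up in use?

  10 → bin 1 (new)  [load 10/38]
  32 → bin 2 (new)  [load 32/38]
  20 → bin 1  [load 30/38]
  28 → bin 3 (new)  [load 28/38]
  7 → bin 1  [load 37/38]
  31 → bin 4 (new)  [load 31/38]
  29 → bin 5 (new)  [load 29/38]
  22 → bin 6 (new)  [load 22/38]
  25 → bin 7 (new)  [load 25/38]
  28 → bin 8 (new)  [load 28/38]
  14 → bin 6  [load 36/38]
  20 → bin 9 (new)  [load 20/38]
  16 → bin 9  [load 36/38]
9 bins opened.

9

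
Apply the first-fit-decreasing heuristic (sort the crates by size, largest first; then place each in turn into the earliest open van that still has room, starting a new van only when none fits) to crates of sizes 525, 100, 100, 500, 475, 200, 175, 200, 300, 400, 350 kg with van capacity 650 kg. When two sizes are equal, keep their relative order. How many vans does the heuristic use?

Sorted descending: 525, 500, 475, 400, 350, 300, 200, 200, 175, 100, 100.
  525 → van 1 (new)  [load 525/650]
  500 → van 2 (new)  [load 500/650]
  475 → van 3 (new)  [load 475/650]
  400 → van 4 (new)  [load 400/650]
  350 → van 5 (new)  [load 350/650]
  300 → van 5  [load 650/650]
  200 → van 4  [load 600/650]
  200 → van 6 (new)  [load 200/650]
  175 → van 3  [load 650/650]
  100 → van 1  [load 625/650]
  100 → van 2  [load 600/650]
6 vans opened.

6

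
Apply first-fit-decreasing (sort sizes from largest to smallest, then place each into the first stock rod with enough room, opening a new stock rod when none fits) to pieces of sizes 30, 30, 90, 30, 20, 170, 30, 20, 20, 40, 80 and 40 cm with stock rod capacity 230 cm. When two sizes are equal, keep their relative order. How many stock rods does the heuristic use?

3

Sorted descending: 170, 90, 80, 40, 40, 30, 30, 30, 30, 20, 20, 20.
  170 → stock rod 1 (new)  [load 170/230]
  90 → stock rod 2 (new)  [load 90/230]
  80 → stock rod 2  [load 170/230]
  40 → stock rod 1  [load 210/230]
  40 → stock rod 2  [load 210/230]
  30 → stock rod 3 (new)  [load 30/230]
  30 → stock rod 3  [load 60/230]
  30 → stock rod 3  [load 90/230]
  30 → stock rod 3  [load 120/230]
  20 → stock rod 1  [load 230/230]
  20 → stock rod 2  [load 230/230]
  20 → stock rod 3  [load 140/230]
3 stock rods opened.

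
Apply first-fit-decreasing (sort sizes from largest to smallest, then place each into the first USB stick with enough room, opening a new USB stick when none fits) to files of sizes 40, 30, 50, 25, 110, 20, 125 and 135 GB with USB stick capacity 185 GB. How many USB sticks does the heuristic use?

3

Sorted descending: 135, 125, 110, 50, 40, 30, 25, 20.
  135 → USB stick 1 (new)  [load 135/185]
  125 → USB stick 2 (new)  [load 125/185]
  110 → USB stick 3 (new)  [load 110/185]
  50 → USB stick 1  [load 185/185]
  40 → USB stick 2  [load 165/185]
  30 → USB stick 3  [load 140/185]
  25 → USB stick 3  [load 165/185]
  20 → USB stick 2  [load 185/185]
3 USB sticks opened.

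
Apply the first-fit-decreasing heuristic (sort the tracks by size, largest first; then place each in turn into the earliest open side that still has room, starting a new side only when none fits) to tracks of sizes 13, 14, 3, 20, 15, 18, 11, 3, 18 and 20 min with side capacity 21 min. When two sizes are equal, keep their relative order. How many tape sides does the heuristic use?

Sorted descending: 20, 20, 18, 18, 15, 14, 13, 11, 3, 3.
  20 → side 1 (new)  [load 20/21]
  20 → side 2 (new)  [load 20/21]
  18 → side 3 (new)  [load 18/21]
  18 → side 4 (new)  [load 18/21]
  15 → side 5 (new)  [load 15/21]
  14 → side 6 (new)  [load 14/21]
  13 → side 7 (new)  [load 13/21]
  11 → side 8 (new)  [load 11/21]
  3 → side 3  [load 21/21]
  3 → side 4  [load 21/21]
8 tape sides opened.

8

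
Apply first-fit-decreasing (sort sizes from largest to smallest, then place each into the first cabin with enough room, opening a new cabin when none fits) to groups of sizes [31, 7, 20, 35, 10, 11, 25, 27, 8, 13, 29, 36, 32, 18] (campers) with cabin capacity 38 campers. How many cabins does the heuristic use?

9

Sorted descending: 36, 35, 32, 31, 29, 27, 25, 20, 18, 13, 11, 10, 8, 7.
  36 → cabin 1 (new)  [load 36/38]
  35 → cabin 2 (new)  [load 35/38]
  32 → cabin 3 (new)  [load 32/38]
  31 → cabin 4 (new)  [load 31/38]
  29 → cabin 5 (new)  [load 29/38]
  27 → cabin 6 (new)  [load 27/38]
  25 → cabin 7 (new)  [load 25/38]
  20 → cabin 8 (new)  [load 20/38]
  18 → cabin 8  [load 38/38]
  13 → cabin 7  [load 38/38]
  11 → cabin 6  [load 38/38]
  10 → cabin 9 (new)  [load 10/38]
  8 → cabin 5  [load 37/38]
  7 → cabin 4  [load 38/38]
9 cabins opened.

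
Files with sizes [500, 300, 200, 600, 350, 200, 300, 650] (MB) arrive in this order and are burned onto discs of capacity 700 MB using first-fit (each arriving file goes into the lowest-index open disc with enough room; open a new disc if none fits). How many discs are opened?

  500 → disc 1 (new)  [load 500/700]
  300 → disc 2 (new)  [load 300/700]
  200 → disc 1  [load 700/700]
  600 → disc 3 (new)  [load 600/700]
  350 → disc 2  [load 650/700]
  200 → disc 4 (new)  [load 200/700]
  300 → disc 4  [load 500/700]
  650 → disc 5 (new)  [load 650/700]
5 discs opened.

5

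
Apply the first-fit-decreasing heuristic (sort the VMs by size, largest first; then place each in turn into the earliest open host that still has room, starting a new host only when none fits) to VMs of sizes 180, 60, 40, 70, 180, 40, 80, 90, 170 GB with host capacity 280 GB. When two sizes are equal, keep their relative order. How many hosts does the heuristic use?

Sorted descending: 180, 180, 170, 90, 80, 70, 60, 40, 40.
  180 → host 1 (new)  [load 180/280]
  180 → host 2 (new)  [load 180/280]
  170 → host 3 (new)  [load 170/280]
  90 → host 1  [load 270/280]
  80 → host 2  [load 260/280]
  70 → host 3  [load 240/280]
  60 → host 4 (new)  [load 60/280]
  40 → host 3  [load 280/280]
  40 → host 4  [load 100/280]
4 hosts opened.

4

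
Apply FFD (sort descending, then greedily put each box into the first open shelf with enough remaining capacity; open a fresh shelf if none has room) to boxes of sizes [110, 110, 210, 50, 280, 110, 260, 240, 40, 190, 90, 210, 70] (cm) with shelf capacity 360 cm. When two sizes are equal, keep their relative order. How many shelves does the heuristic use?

Sorted descending: 280, 260, 240, 210, 210, 190, 110, 110, 110, 90, 70, 50, 40.
  280 → shelf 1 (new)  [load 280/360]
  260 → shelf 2 (new)  [load 260/360]
  240 → shelf 3 (new)  [load 240/360]
  210 → shelf 4 (new)  [load 210/360]
  210 → shelf 5 (new)  [load 210/360]
  190 → shelf 6 (new)  [load 190/360]
  110 → shelf 3  [load 350/360]
  110 → shelf 4  [load 320/360]
  110 → shelf 5  [load 320/360]
  90 → shelf 2  [load 350/360]
  70 → shelf 1  [load 350/360]
  50 → shelf 6  [load 240/360]
  40 → shelf 4  [load 360/360]
6 shelves opened.

6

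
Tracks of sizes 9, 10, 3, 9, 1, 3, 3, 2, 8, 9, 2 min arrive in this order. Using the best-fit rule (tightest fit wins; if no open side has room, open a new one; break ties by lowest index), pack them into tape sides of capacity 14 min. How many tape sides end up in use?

5

  9 → side 1 (new)  [load 9/14]
  10 → side 2 (new)  [load 10/14]
  3 → side 2  [load 13/14]
  9 → side 3 (new)  [load 9/14]
  1 → side 2  [load 14/14]
  3 → side 1  [load 12/14]
  3 → side 3  [load 12/14]
  2 → side 1  [load 14/14]
  8 → side 4 (new)  [load 8/14]
  9 → side 5 (new)  [load 9/14]
  2 → side 3  [load 14/14]
5 tape sides opened.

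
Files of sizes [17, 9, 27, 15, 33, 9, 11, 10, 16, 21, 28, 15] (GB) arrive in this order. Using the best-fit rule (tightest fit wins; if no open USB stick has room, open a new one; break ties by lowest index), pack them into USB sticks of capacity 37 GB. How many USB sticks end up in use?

7

  17 → USB stick 1 (new)  [load 17/37]
  9 → USB stick 1  [load 26/37]
  27 → USB stick 2 (new)  [load 27/37]
  15 → USB stick 3 (new)  [load 15/37]
  33 → USB stick 4 (new)  [load 33/37]
  9 → USB stick 2  [load 36/37]
  11 → USB stick 1  [load 37/37]
  10 → USB stick 3  [load 25/37]
  16 → USB stick 5 (new)  [load 16/37]
  21 → USB stick 5  [load 37/37]
  28 → USB stick 6 (new)  [load 28/37]
  15 → USB stick 7 (new)  [load 15/37]
7 USB sticks opened.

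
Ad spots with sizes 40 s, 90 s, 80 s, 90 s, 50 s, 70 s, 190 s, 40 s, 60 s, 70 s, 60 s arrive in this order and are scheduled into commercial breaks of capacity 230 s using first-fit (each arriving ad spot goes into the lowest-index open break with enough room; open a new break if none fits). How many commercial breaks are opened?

  40 → break 1 (new)  [load 40/230]
  90 → break 1  [load 130/230]
  80 → break 1  [load 210/230]
  90 → break 2 (new)  [load 90/230]
  50 → break 2  [load 140/230]
  70 → break 2  [load 210/230]
  190 → break 3 (new)  [load 190/230]
  40 → break 3  [load 230/230]
  60 → break 4 (new)  [load 60/230]
  70 → break 4  [load 130/230]
  60 → break 4  [load 190/230]
4 commercial breaks opened.

4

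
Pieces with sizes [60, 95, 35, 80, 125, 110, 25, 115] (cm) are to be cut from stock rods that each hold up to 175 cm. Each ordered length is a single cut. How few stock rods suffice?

Total = 125 + 115 + 110 + 95 + 80 + 60 + 35 + 25 = 645 cm.
Lower bound: ⌈645/175⌉ = 4 stock rods.
A packing using 4 stock rods:
  stock rod 1: 125 + 35 = 160
  stock rod 2: 115 + 60 = 175
  stock rod 3: 110 + 25 = 135
  stock rod 4: 95 + 80 = 175
This matches the lower bound, so 4 is optimal.

4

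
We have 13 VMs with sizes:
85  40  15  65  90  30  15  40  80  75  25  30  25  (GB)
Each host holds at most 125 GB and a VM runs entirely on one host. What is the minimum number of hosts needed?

5

Total = 90 + 85 + 80 + 75 + 65 + 40 + 40 + 30 + 30 + 25 + 25 + 15 + 15 = 615 GB.
Lower bound: ⌈615/125⌉ = 5 hosts.
A packing using 5 hosts:
  host 1: 90 + 30 = 120
  host 2: 85 + 40 = 125
  host 3: 80 + 40 = 120
  host 4: 75 + 25 + 25 = 125
  host 5: 65 + 30 + 15 + 15 = 125
This matches the lower bound, so 5 is optimal.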